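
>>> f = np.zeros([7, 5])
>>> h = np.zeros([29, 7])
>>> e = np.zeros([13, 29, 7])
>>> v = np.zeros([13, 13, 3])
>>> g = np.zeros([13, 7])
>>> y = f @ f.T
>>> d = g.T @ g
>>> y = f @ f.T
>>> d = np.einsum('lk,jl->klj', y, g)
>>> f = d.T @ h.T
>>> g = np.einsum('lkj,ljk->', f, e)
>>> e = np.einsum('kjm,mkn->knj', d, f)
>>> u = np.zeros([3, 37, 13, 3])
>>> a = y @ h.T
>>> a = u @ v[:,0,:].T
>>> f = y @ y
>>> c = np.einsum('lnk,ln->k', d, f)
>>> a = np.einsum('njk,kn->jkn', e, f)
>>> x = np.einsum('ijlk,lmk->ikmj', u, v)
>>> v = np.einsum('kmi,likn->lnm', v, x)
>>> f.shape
(7, 7)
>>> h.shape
(29, 7)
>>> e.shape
(7, 29, 7)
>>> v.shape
(3, 37, 13)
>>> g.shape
()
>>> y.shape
(7, 7)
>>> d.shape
(7, 7, 13)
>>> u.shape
(3, 37, 13, 3)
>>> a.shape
(29, 7, 7)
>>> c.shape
(13,)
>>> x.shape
(3, 3, 13, 37)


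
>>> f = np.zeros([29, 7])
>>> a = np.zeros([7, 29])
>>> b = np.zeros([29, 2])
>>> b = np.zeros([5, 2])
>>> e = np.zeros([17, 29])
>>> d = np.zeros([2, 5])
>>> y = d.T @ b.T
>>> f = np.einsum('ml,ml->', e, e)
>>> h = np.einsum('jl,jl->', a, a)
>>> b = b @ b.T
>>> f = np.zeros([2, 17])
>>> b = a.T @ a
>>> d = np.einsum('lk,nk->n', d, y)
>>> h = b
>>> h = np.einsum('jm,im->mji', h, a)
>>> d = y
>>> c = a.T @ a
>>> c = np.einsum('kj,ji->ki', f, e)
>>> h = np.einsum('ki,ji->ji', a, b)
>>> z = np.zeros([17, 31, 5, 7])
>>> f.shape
(2, 17)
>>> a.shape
(7, 29)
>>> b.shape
(29, 29)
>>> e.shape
(17, 29)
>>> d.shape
(5, 5)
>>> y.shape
(5, 5)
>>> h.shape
(29, 29)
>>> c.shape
(2, 29)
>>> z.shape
(17, 31, 5, 7)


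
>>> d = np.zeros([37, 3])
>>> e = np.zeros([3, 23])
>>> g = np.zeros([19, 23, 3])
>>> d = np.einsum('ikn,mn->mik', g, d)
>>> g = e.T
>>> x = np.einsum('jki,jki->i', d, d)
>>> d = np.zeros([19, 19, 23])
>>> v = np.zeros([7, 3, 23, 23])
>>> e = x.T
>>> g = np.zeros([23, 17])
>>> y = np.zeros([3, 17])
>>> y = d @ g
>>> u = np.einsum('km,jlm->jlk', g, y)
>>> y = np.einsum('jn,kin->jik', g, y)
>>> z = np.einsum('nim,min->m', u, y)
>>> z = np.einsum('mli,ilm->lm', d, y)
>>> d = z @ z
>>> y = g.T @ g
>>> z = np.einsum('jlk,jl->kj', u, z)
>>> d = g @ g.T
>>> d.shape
(23, 23)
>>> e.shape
(23,)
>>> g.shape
(23, 17)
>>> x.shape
(23,)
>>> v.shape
(7, 3, 23, 23)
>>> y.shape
(17, 17)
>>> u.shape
(19, 19, 23)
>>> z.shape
(23, 19)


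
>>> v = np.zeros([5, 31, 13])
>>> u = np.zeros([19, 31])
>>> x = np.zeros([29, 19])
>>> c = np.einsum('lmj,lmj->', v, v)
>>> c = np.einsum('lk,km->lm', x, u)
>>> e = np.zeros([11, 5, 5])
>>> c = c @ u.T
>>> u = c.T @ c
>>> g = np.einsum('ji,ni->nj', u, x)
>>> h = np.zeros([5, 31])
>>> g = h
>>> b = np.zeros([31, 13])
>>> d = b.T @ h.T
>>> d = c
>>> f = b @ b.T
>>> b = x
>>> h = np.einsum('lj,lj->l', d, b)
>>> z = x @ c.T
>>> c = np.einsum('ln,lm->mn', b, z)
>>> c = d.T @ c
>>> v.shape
(5, 31, 13)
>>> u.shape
(19, 19)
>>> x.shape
(29, 19)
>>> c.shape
(19, 19)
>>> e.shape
(11, 5, 5)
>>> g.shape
(5, 31)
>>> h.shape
(29,)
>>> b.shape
(29, 19)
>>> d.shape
(29, 19)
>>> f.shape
(31, 31)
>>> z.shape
(29, 29)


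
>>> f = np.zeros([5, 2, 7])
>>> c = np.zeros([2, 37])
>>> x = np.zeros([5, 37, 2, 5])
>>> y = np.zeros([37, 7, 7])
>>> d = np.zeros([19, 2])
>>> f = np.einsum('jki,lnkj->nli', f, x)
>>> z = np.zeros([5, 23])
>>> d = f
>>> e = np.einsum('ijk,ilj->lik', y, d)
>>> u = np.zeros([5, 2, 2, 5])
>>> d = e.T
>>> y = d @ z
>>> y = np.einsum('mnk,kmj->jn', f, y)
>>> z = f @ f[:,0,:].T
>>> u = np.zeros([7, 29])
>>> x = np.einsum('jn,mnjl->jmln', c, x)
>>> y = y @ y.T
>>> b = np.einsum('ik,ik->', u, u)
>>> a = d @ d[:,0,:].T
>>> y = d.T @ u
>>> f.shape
(37, 5, 7)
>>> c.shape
(2, 37)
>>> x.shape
(2, 5, 5, 37)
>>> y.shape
(5, 37, 29)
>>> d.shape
(7, 37, 5)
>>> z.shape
(37, 5, 37)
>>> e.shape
(5, 37, 7)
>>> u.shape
(7, 29)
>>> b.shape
()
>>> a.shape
(7, 37, 7)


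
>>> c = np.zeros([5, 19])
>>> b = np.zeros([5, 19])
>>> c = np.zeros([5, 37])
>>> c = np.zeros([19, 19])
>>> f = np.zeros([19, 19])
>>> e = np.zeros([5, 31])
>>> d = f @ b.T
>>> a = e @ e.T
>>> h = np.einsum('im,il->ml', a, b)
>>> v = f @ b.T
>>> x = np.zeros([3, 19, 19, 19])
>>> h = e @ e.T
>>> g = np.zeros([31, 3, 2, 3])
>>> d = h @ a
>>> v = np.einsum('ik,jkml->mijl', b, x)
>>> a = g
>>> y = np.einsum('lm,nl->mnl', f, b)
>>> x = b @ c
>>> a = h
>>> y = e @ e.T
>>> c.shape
(19, 19)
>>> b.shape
(5, 19)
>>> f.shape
(19, 19)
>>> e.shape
(5, 31)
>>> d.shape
(5, 5)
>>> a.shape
(5, 5)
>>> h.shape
(5, 5)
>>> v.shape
(19, 5, 3, 19)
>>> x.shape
(5, 19)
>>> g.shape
(31, 3, 2, 3)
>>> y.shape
(5, 5)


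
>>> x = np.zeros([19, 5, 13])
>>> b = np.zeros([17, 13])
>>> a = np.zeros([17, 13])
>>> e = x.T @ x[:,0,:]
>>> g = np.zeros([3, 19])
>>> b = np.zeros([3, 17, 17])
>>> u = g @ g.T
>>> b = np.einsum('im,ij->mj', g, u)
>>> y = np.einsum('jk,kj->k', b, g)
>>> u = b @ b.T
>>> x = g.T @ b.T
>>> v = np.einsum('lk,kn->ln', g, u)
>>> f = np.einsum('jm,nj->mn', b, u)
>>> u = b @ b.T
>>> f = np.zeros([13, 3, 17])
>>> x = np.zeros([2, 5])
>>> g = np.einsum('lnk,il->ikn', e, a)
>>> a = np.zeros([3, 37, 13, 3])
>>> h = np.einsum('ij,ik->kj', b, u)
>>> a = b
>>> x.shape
(2, 5)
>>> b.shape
(19, 3)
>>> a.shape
(19, 3)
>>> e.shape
(13, 5, 13)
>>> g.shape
(17, 13, 5)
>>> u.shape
(19, 19)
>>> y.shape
(3,)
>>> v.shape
(3, 19)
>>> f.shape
(13, 3, 17)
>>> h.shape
(19, 3)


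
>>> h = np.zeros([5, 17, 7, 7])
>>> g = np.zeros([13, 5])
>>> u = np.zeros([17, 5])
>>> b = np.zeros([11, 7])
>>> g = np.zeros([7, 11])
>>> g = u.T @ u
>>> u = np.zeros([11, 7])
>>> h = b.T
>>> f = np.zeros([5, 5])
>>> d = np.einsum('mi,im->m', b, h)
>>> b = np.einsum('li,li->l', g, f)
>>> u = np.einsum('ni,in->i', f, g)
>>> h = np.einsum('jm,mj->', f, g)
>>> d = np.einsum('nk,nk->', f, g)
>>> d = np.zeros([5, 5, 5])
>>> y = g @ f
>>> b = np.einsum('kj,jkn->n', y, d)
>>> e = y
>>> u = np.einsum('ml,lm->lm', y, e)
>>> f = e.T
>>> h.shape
()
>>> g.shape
(5, 5)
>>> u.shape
(5, 5)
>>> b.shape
(5,)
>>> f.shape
(5, 5)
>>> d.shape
(5, 5, 5)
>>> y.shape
(5, 5)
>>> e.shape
(5, 5)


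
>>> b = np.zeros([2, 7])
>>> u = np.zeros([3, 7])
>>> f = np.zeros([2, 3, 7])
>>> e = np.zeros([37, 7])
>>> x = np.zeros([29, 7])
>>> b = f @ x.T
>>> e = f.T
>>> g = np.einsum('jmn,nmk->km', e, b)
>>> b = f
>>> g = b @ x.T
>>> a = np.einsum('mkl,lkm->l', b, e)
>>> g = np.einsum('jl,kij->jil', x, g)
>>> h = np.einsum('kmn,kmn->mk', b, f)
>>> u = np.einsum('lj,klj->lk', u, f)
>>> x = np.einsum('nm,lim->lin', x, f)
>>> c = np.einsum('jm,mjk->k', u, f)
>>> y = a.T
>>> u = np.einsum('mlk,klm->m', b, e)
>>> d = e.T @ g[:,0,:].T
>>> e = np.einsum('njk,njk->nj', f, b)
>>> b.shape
(2, 3, 7)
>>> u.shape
(2,)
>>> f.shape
(2, 3, 7)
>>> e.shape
(2, 3)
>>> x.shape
(2, 3, 29)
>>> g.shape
(29, 3, 7)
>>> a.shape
(7,)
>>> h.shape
(3, 2)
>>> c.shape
(7,)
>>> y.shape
(7,)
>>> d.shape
(2, 3, 29)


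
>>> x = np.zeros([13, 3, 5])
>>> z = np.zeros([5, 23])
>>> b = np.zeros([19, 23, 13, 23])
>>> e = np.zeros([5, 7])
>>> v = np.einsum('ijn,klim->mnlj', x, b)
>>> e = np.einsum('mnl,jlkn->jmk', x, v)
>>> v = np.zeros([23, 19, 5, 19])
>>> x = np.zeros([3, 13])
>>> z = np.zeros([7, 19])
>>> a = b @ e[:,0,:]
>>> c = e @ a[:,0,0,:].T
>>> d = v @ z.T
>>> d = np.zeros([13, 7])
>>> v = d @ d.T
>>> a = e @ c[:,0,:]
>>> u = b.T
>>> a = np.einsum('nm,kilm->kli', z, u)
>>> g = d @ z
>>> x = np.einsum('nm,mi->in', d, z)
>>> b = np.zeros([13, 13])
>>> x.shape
(19, 13)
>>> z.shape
(7, 19)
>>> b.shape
(13, 13)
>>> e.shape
(23, 13, 23)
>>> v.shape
(13, 13)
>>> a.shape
(23, 23, 13)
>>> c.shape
(23, 13, 19)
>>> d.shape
(13, 7)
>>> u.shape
(23, 13, 23, 19)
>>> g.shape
(13, 19)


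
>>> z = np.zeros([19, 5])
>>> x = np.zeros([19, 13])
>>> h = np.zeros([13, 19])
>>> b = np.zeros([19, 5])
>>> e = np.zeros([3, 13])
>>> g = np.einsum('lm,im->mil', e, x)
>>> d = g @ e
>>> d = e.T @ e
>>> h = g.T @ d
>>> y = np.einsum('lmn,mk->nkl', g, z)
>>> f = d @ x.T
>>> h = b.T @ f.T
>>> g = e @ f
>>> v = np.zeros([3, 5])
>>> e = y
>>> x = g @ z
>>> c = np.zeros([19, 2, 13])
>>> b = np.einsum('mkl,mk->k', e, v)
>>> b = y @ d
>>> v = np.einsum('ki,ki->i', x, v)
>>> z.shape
(19, 5)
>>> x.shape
(3, 5)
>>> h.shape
(5, 13)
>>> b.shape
(3, 5, 13)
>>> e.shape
(3, 5, 13)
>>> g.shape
(3, 19)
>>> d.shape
(13, 13)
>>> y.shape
(3, 5, 13)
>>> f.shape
(13, 19)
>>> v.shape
(5,)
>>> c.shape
(19, 2, 13)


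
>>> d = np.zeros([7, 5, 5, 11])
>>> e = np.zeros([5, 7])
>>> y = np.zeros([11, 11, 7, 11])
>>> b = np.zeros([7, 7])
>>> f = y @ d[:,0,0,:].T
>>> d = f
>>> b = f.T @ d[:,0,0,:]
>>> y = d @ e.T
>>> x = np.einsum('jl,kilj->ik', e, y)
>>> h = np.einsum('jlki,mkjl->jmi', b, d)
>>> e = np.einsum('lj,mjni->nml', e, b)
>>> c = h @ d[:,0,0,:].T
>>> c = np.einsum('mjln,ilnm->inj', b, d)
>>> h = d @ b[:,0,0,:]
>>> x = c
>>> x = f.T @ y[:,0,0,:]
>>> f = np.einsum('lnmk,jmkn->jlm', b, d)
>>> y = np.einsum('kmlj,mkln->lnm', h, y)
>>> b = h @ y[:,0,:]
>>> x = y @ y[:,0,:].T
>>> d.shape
(11, 11, 7, 7)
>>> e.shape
(11, 7, 5)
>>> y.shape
(7, 5, 11)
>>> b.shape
(11, 11, 7, 11)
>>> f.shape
(11, 7, 11)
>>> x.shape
(7, 5, 7)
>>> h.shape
(11, 11, 7, 7)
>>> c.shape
(11, 7, 7)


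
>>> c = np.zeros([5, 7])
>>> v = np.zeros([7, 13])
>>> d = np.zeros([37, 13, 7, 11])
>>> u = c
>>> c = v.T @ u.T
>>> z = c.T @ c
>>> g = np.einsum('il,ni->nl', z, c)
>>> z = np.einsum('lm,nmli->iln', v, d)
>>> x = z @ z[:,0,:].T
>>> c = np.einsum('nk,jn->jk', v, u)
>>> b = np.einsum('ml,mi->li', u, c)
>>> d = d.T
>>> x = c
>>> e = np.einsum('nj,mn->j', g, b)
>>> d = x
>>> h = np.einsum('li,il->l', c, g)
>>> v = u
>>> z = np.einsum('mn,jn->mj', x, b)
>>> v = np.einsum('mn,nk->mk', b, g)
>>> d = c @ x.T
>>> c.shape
(5, 13)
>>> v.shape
(7, 5)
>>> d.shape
(5, 5)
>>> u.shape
(5, 7)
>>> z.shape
(5, 7)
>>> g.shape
(13, 5)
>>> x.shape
(5, 13)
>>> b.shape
(7, 13)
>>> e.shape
(5,)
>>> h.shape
(5,)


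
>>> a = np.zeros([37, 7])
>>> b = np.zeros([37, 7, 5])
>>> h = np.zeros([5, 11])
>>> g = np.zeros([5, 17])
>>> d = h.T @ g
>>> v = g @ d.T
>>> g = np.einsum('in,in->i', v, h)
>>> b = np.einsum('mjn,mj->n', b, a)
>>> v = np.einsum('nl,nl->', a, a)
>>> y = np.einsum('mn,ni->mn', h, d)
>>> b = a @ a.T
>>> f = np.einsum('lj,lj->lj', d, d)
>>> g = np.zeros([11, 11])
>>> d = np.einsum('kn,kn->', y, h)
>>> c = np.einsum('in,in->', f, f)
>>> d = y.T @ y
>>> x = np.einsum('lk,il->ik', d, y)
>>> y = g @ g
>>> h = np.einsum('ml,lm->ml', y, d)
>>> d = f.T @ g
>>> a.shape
(37, 7)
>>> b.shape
(37, 37)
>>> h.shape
(11, 11)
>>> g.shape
(11, 11)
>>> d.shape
(17, 11)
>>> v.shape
()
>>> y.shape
(11, 11)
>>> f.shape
(11, 17)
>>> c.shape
()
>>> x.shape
(5, 11)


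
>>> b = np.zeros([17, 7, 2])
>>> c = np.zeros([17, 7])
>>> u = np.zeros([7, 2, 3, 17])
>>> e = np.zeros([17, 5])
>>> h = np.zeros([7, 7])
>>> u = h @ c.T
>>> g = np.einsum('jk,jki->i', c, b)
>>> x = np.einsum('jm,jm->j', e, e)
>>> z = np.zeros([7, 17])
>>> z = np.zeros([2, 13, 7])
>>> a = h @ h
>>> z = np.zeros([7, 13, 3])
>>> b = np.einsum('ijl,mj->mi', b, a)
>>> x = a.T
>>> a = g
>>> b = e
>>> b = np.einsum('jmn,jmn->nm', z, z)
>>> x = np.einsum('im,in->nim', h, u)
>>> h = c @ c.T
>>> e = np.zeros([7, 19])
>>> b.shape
(3, 13)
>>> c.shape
(17, 7)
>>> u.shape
(7, 17)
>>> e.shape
(7, 19)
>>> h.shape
(17, 17)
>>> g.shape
(2,)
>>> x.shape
(17, 7, 7)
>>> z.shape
(7, 13, 3)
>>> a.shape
(2,)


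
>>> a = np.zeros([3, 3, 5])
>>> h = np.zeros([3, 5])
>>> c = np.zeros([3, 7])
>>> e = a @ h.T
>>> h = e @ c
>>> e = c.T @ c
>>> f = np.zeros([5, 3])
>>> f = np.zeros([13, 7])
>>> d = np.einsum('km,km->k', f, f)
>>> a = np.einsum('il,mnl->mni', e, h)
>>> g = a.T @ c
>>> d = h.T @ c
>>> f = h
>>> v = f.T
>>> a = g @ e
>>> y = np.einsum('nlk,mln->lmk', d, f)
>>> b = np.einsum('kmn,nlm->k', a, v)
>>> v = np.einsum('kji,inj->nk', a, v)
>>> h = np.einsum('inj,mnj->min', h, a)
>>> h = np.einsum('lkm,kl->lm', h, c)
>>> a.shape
(7, 3, 7)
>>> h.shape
(7, 3)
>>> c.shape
(3, 7)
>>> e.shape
(7, 7)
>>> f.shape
(3, 3, 7)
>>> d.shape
(7, 3, 7)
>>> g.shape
(7, 3, 7)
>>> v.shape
(3, 7)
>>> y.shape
(3, 3, 7)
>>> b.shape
(7,)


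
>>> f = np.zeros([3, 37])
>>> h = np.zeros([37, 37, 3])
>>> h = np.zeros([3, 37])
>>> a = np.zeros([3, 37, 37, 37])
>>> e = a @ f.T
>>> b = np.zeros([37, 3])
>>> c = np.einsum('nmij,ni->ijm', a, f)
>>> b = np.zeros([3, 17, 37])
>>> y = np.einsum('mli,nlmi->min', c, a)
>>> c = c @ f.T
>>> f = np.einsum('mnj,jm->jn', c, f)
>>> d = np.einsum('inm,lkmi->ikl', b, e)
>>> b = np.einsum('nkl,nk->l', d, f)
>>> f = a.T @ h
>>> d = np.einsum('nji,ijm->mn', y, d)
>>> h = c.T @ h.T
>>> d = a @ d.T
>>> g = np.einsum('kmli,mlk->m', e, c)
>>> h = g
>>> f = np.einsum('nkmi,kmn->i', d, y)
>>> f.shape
(3,)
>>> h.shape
(37,)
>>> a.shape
(3, 37, 37, 37)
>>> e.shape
(3, 37, 37, 3)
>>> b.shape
(3,)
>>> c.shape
(37, 37, 3)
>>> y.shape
(37, 37, 3)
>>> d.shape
(3, 37, 37, 3)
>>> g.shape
(37,)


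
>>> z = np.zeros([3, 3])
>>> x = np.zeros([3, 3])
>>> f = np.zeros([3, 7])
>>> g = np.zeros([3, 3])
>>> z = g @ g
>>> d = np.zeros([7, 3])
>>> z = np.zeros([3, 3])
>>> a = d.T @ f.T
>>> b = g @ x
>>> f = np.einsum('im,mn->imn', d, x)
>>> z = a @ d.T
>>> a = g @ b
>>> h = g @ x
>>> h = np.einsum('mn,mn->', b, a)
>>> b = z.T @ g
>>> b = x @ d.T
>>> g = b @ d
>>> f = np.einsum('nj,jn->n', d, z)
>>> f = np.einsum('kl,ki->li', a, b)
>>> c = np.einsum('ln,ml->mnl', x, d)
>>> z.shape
(3, 7)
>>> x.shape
(3, 3)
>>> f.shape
(3, 7)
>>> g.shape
(3, 3)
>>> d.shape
(7, 3)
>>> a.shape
(3, 3)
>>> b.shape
(3, 7)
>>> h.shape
()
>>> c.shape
(7, 3, 3)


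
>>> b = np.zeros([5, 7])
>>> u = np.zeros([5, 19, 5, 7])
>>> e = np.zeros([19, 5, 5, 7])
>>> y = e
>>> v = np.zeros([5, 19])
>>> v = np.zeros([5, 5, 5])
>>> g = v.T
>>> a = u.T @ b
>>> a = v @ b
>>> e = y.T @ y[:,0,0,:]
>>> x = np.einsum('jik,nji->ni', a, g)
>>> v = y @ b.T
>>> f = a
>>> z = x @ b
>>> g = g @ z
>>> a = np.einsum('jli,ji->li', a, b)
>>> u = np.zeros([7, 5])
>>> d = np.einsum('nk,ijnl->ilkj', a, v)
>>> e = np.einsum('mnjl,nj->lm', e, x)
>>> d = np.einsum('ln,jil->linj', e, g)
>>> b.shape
(5, 7)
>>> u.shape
(7, 5)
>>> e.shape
(7, 7)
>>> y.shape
(19, 5, 5, 7)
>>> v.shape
(19, 5, 5, 5)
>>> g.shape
(5, 5, 7)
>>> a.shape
(5, 7)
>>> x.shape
(5, 5)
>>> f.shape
(5, 5, 7)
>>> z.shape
(5, 7)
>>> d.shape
(7, 5, 7, 5)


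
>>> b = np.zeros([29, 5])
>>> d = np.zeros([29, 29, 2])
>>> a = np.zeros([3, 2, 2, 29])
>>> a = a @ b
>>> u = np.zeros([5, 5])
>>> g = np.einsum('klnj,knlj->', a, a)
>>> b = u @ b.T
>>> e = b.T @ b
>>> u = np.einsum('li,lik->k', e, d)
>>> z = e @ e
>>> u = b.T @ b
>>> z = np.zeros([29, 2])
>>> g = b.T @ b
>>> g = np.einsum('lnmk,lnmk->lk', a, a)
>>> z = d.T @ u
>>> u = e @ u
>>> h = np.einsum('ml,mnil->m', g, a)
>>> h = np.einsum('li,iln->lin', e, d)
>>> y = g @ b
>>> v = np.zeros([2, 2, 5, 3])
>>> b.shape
(5, 29)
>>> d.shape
(29, 29, 2)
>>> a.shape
(3, 2, 2, 5)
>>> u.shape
(29, 29)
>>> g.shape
(3, 5)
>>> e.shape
(29, 29)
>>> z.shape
(2, 29, 29)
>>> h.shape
(29, 29, 2)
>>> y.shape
(3, 29)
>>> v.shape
(2, 2, 5, 3)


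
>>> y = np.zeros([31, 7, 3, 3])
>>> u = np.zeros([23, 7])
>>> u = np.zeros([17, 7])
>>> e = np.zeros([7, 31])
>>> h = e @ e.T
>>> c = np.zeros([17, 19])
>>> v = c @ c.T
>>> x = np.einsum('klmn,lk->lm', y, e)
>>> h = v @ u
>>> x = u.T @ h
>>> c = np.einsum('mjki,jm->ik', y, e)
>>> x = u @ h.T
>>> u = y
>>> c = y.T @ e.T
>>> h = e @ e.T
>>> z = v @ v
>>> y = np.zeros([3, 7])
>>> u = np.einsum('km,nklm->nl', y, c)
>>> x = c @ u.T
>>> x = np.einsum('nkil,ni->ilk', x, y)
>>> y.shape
(3, 7)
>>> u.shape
(3, 7)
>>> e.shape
(7, 31)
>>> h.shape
(7, 7)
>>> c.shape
(3, 3, 7, 7)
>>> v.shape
(17, 17)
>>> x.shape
(7, 3, 3)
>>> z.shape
(17, 17)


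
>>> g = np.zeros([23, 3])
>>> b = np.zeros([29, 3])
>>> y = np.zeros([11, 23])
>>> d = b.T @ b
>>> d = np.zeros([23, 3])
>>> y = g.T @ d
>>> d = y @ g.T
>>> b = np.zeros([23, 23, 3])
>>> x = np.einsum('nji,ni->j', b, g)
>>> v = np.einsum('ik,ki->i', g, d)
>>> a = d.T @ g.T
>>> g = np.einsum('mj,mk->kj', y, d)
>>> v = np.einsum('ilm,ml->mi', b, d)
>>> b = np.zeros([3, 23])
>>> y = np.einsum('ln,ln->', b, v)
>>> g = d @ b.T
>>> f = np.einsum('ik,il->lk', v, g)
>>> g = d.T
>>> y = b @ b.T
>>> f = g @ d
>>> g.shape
(23, 3)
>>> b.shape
(3, 23)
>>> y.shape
(3, 3)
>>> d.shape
(3, 23)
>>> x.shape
(23,)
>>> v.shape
(3, 23)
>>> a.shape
(23, 23)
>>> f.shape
(23, 23)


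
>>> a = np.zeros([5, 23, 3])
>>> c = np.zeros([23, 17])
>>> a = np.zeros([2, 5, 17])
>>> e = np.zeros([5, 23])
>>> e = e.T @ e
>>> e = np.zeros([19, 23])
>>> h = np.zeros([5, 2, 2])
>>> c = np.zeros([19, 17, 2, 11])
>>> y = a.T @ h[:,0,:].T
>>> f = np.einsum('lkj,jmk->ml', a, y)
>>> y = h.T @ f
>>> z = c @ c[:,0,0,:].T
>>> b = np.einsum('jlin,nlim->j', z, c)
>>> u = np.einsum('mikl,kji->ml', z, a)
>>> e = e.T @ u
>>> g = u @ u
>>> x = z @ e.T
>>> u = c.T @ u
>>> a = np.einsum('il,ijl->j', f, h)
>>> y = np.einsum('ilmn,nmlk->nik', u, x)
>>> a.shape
(2,)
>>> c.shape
(19, 17, 2, 11)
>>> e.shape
(23, 19)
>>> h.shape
(5, 2, 2)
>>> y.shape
(19, 11, 23)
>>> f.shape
(5, 2)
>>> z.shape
(19, 17, 2, 19)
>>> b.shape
(19,)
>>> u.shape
(11, 2, 17, 19)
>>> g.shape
(19, 19)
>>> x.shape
(19, 17, 2, 23)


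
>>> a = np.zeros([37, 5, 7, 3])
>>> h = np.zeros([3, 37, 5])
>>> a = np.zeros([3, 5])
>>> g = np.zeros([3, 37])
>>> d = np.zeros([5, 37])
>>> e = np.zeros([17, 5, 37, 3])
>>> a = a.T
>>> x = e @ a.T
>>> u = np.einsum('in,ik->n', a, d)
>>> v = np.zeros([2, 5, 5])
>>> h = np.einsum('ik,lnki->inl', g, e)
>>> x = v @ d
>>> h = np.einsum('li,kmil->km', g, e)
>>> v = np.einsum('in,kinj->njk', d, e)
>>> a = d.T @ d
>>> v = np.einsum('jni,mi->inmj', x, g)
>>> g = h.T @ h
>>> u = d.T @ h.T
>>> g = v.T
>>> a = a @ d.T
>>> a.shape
(37, 5)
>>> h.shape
(17, 5)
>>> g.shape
(2, 3, 5, 37)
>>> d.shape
(5, 37)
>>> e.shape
(17, 5, 37, 3)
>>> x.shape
(2, 5, 37)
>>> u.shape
(37, 17)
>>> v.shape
(37, 5, 3, 2)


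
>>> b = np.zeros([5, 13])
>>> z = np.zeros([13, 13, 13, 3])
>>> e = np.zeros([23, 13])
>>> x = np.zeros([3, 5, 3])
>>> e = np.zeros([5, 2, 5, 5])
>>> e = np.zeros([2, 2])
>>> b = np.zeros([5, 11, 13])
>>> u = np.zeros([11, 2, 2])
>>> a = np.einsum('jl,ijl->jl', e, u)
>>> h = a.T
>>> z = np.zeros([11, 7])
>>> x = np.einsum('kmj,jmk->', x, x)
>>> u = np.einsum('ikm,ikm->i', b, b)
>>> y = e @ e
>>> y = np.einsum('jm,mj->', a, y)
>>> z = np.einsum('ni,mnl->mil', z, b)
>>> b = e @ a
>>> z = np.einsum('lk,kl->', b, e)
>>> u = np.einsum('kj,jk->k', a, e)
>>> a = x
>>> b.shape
(2, 2)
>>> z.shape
()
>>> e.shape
(2, 2)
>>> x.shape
()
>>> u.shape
(2,)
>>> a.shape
()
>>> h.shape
(2, 2)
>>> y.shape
()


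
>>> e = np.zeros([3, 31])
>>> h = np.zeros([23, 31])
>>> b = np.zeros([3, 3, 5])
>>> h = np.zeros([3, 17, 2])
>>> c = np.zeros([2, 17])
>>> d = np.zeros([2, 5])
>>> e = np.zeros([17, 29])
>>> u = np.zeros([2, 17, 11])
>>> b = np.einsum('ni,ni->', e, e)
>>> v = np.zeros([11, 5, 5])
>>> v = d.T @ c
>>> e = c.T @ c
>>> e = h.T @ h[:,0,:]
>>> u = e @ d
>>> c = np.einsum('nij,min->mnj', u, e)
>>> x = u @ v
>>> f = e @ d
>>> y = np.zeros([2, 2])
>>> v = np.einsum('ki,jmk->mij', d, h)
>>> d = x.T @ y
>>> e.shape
(2, 17, 2)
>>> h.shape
(3, 17, 2)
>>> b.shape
()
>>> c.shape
(2, 2, 5)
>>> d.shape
(17, 17, 2)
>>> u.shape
(2, 17, 5)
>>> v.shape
(17, 5, 3)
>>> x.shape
(2, 17, 17)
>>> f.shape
(2, 17, 5)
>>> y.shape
(2, 2)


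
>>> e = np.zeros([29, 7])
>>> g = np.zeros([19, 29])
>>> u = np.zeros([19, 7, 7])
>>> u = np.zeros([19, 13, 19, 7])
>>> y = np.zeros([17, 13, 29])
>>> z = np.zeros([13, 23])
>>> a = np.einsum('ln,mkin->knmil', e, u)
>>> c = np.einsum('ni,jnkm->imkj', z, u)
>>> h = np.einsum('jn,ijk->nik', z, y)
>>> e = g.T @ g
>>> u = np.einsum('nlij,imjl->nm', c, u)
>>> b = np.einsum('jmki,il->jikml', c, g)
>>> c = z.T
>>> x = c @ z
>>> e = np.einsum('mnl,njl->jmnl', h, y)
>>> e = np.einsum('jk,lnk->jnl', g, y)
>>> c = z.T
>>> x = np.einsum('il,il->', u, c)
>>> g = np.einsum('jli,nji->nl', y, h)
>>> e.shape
(19, 13, 17)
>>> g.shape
(23, 13)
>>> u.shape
(23, 13)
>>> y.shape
(17, 13, 29)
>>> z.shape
(13, 23)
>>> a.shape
(13, 7, 19, 19, 29)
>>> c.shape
(23, 13)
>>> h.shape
(23, 17, 29)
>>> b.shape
(23, 19, 19, 7, 29)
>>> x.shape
()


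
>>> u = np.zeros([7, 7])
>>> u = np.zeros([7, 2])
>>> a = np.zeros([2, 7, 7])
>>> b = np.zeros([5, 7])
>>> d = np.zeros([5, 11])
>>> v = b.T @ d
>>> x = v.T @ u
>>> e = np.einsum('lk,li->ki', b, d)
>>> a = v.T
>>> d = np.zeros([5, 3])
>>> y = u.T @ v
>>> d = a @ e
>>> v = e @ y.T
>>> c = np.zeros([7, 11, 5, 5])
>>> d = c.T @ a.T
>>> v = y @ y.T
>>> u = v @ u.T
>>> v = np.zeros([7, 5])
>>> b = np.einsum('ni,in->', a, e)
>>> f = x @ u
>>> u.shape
(2, 7)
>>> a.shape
(11, 7)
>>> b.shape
()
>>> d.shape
(5, 5, 11, 11)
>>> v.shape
(7, 5)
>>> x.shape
(11, 2)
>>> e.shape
(7, 11)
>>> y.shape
(2, 11)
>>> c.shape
(7, 11, 5, 5)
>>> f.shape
(11, 7)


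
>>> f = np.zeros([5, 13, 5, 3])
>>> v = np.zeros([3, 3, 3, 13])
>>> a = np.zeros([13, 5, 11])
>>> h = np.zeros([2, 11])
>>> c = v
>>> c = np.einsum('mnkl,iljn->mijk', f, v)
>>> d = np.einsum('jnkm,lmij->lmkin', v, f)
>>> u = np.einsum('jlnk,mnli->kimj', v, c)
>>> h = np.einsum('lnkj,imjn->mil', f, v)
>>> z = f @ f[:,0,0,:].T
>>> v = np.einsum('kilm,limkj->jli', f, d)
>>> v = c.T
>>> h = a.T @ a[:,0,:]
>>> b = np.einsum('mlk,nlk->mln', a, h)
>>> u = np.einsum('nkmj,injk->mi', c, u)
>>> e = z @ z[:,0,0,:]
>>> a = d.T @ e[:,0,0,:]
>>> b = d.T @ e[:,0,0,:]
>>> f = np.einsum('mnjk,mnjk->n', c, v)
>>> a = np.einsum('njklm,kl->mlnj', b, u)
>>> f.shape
(3,)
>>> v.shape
(5, 3, 3, 5)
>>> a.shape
(5, 13, 3, 5)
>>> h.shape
(11, 5, 11)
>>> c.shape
(5, 3, 3, 5)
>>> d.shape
(5, 13, 3, 5, 3)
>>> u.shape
(3, 13)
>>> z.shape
(5, 13, 5, 5)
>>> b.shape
(3, 5, 3, 13, 5)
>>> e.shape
(5, 13, 5, 5)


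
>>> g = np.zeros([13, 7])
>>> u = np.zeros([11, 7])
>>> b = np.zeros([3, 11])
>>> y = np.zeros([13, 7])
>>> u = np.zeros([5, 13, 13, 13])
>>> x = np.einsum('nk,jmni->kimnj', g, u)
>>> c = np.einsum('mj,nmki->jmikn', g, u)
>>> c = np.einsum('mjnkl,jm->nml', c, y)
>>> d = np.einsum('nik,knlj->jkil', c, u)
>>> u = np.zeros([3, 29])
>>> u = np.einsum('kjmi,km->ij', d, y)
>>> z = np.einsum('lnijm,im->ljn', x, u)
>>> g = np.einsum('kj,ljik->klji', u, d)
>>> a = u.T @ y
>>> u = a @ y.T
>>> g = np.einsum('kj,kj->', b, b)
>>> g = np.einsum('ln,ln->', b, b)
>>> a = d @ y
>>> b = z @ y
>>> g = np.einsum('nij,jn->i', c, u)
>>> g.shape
(7,)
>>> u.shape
(5, 13)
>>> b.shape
(7, 13, 7)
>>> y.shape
(13, 7)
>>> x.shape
(7, 13, 13, 13, 5)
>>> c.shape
(13, 7, 5)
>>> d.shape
(13, 5, 7, 13)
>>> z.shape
(7, 13, 13)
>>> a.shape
(13, 5, 7, 7)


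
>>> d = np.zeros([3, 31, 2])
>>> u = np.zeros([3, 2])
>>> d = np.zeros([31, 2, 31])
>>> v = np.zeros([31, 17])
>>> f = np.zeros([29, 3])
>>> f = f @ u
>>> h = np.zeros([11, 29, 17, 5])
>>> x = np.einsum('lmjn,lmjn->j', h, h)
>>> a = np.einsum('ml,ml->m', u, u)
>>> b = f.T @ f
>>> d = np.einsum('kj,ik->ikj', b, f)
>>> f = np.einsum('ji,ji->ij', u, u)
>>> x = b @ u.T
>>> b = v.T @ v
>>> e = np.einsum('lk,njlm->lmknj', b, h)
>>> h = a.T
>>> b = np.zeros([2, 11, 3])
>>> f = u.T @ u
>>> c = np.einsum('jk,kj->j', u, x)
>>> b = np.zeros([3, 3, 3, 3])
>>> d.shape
(29, 2, 2)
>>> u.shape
(3, 2)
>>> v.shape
(31, 17)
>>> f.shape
(2, 2)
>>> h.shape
(3,)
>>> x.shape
(2, 3)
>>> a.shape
(3,)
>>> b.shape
(3, 3, 3, 3)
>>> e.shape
(17, 5, 17, 11, 29)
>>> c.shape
(3,)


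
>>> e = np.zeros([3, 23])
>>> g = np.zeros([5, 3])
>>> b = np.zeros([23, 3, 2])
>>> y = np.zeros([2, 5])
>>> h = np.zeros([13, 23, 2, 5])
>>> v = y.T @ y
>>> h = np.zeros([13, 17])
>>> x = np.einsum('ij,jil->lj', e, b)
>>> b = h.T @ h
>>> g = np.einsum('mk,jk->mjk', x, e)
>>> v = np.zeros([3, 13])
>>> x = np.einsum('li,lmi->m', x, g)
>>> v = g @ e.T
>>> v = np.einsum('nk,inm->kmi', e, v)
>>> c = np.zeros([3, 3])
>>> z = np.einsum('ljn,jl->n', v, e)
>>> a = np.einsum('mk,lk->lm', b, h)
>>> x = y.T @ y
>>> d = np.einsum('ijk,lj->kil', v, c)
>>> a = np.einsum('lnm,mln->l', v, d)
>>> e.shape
(3, 23)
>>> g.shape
(2, 3, 23)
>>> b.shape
(17, 17)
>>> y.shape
(2, 5)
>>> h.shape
(13, 17)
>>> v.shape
(23, 3, 2)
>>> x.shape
(5, 5)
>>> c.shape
(3, 3)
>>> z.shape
(2,)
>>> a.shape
(23,)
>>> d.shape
(2, 23, 3)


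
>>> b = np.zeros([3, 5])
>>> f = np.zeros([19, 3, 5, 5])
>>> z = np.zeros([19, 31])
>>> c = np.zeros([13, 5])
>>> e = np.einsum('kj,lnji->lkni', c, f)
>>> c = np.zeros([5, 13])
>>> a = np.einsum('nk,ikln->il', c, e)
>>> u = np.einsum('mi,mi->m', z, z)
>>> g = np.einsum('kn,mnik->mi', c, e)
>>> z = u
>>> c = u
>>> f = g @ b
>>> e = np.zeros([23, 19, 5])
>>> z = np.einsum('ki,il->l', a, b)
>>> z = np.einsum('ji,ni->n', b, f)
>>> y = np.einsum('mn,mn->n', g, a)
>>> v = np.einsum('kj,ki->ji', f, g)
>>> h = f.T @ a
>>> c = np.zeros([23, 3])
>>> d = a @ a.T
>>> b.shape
(3, 5)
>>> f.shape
(19, 5)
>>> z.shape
(19,)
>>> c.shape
(23, 3)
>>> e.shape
(23, 19, 5)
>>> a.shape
(19, 3)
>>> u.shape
(19,)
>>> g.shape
(19, 3)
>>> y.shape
(3,)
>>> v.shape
(5, 3)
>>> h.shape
(5, 3)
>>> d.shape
(19, 19)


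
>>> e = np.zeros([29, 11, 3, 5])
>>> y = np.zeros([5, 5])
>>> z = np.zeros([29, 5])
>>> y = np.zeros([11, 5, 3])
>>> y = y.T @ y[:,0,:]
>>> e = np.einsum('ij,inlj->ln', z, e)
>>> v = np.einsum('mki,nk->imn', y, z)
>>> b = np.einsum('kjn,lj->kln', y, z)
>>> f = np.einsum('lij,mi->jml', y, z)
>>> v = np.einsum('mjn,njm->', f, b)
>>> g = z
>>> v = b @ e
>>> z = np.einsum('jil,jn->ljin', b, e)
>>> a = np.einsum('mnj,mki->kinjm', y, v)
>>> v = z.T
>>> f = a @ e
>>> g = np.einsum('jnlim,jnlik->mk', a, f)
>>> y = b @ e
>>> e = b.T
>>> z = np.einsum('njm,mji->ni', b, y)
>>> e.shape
(3, 29, 3)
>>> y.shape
(3, 29, 11)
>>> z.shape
(3, 11)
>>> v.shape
(11, 29, 3, 3)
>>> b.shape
(3, 29, 3)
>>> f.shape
(29, 11, 5, 3, 11)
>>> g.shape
(3, 11)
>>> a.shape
(29, 11, 5, 3, 3)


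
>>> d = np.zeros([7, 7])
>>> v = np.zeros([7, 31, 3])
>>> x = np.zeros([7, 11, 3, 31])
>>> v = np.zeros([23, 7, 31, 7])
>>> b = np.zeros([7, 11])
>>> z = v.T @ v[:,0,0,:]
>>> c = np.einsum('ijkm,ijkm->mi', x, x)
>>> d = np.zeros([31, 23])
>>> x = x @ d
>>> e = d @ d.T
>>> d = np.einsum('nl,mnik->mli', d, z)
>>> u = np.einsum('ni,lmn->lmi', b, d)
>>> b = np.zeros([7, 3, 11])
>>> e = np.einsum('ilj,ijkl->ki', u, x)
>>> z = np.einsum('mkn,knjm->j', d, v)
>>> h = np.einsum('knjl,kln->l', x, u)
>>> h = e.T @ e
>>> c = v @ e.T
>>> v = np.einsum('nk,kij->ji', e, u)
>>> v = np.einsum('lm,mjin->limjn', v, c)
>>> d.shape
(7, 23, 7)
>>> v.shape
(11, 31, 23, 7, 3)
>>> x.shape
(7, 11, 3, 23)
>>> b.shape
(7, 3, 11)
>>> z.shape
(31,)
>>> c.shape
(23, 7, 31, 3)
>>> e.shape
(3, 7)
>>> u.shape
(7, 23, 11)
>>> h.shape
(7, 7)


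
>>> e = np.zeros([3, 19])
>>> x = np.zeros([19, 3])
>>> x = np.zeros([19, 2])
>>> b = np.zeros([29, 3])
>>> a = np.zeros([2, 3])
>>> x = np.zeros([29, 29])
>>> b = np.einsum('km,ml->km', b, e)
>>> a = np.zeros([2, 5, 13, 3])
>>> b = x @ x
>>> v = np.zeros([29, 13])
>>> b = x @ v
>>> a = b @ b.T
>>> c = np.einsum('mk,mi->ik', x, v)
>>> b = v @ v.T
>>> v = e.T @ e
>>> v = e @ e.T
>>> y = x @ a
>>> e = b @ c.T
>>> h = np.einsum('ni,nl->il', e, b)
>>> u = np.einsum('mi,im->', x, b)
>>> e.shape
(29, 13)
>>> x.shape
(29, 29)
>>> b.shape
(29, 29)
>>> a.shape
(29, 29)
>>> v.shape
(3, 3)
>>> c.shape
(13, 29)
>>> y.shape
(29, 29)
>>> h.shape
(13, 29)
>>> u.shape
()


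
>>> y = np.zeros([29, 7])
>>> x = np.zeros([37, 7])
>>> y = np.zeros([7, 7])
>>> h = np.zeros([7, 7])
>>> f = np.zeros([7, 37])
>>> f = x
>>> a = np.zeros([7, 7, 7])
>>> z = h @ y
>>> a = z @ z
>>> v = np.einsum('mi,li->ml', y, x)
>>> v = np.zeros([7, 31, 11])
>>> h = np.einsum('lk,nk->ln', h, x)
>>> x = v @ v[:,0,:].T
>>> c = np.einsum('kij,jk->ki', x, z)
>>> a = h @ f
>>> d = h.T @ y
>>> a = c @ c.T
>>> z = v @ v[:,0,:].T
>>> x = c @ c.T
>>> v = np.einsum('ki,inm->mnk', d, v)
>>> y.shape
(7, 7)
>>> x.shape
(7, 7)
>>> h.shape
(7, 37)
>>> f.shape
(37, 7)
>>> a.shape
(7, 7)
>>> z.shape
(7, 31, 7)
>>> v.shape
(11, 31, 37)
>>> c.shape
(7, 31)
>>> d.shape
(37, 7)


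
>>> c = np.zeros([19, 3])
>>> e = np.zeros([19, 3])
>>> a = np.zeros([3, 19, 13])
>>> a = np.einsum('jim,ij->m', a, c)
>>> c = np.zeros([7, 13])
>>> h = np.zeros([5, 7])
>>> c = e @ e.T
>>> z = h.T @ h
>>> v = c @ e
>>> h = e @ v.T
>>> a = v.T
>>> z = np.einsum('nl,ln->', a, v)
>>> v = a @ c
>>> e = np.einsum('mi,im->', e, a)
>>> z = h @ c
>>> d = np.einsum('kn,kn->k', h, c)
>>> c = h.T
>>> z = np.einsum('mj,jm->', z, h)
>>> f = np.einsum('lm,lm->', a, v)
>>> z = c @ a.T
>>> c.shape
(19, 19)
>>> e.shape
()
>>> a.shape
(3, 19)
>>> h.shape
(19, 19)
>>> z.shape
(19, 3)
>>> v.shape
(3, 19)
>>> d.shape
(19,)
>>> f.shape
()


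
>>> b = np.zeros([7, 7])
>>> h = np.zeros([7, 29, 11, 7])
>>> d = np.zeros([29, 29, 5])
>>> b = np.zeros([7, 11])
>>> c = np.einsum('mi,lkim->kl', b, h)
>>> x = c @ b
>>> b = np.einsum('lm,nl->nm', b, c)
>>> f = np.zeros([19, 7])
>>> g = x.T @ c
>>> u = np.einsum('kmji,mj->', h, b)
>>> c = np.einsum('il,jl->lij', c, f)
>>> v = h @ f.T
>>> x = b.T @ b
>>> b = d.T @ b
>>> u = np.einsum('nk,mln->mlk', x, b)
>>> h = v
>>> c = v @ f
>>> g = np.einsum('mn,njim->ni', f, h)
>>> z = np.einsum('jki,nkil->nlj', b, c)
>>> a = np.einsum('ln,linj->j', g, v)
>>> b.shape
(5, 29, 11)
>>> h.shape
(7, 29, 11, 19)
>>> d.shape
(29, 29, 5)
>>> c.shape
(7, 29, 11, 7)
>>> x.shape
(11, 11)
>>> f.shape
(19, 7)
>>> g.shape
(7, 11)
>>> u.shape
(5, 29, 11)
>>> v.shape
(7, 29, 11, 19)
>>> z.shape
(7, 7, 5)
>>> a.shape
(19,)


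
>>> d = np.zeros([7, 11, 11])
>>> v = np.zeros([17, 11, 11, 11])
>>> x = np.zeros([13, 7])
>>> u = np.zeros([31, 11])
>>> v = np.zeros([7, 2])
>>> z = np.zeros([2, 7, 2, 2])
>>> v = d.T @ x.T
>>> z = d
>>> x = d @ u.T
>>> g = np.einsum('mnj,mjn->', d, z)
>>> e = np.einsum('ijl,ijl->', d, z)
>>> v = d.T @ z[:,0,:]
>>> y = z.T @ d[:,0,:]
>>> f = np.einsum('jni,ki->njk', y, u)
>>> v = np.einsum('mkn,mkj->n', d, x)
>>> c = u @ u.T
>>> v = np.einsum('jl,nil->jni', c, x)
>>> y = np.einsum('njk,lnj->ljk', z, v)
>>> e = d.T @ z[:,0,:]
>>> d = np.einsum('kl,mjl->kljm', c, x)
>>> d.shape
(31, 31, 11, 7)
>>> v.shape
(31, 7, 11)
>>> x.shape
(7, 11, 31)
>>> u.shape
(31, 11)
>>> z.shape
(7, 11, 11)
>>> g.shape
()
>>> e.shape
(11, 11, 11)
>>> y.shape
(31, 11, 11)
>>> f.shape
(11, 11, 31)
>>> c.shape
(31, 31)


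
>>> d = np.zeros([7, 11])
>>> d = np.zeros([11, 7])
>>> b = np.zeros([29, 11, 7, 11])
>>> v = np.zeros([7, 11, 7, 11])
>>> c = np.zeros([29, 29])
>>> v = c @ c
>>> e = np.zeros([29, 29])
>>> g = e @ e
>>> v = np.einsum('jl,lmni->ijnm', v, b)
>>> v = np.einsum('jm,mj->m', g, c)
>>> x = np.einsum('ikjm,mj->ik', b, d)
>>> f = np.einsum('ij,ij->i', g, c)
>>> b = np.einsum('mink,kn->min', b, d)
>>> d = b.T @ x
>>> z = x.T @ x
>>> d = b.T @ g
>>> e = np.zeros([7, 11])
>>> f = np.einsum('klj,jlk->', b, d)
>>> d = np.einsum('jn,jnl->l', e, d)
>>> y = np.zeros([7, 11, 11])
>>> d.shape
(29,)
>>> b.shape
(29, 11, 7)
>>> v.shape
(29,)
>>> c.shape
(29, 29)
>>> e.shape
(7, 11)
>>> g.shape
(29, 29)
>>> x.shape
(29, 11)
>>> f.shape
()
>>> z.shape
(11, 11)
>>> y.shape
(7, 11, 11)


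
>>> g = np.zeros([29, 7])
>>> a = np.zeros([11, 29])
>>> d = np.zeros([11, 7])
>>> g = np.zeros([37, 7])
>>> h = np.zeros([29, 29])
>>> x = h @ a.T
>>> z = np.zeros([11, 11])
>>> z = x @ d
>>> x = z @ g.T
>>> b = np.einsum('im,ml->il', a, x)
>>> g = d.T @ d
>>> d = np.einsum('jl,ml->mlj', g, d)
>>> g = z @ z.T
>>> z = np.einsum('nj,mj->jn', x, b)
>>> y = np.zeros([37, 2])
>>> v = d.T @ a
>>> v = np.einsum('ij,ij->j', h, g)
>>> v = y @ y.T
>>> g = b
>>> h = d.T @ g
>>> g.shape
(11, 37)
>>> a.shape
(11, 29)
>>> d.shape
(11, 7, 7)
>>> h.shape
(7, 7, 37)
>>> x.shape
(29, 37)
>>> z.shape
(37, 29)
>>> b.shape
(11, 37)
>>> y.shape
(37, 2)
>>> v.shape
(37, 37)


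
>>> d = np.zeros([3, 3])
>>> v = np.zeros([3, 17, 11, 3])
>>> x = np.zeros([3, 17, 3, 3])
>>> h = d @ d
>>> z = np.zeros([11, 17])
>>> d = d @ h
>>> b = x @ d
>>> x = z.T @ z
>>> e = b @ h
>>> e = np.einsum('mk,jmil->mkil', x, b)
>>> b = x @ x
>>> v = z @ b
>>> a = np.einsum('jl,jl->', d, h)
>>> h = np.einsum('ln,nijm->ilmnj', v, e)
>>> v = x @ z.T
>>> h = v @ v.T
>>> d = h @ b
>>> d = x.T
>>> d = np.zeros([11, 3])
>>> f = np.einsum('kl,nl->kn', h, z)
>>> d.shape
(11, 3)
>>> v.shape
(17, 11)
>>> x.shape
(17, 17)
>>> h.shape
(17, 17)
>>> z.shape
(11, 17)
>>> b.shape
(17, 17)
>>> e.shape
(17, 17, 3, 3)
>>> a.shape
()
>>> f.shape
(17, 11)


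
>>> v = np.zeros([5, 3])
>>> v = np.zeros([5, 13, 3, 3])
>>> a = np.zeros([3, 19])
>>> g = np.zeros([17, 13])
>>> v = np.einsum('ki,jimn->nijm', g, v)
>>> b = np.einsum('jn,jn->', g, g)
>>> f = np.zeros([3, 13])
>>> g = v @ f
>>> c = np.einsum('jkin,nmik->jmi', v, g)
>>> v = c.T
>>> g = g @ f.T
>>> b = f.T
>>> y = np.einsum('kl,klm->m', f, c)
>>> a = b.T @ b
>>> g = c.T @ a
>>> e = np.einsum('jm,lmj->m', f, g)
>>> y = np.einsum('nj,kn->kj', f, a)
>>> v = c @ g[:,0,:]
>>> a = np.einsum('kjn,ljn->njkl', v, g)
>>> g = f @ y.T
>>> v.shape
(3, 13, 3)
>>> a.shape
(3, 13, 3, 5)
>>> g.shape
(3, 3)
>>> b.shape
(13, 3)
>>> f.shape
(3, 13)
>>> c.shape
(3, 13, 5)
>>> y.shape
(3, 13)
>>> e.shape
(13,)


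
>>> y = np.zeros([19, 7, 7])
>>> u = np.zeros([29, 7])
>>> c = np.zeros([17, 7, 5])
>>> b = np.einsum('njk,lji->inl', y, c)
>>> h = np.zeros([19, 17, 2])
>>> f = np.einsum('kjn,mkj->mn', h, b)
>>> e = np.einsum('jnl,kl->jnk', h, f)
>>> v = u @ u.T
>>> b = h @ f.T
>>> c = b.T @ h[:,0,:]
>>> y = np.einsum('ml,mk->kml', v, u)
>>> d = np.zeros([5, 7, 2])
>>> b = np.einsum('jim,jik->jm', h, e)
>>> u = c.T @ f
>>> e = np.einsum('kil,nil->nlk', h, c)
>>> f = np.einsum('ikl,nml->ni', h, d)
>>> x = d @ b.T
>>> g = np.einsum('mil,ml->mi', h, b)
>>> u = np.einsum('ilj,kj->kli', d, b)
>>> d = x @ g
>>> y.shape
(7, 29, 29)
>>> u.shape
(19, 7, 5)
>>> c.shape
(5, 17, 2)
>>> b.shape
(19, 2)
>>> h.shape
(19, 17, 2)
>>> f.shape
(5, 19)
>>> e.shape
(5, 2, 19)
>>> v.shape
(29, 29)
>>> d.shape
(5, 7, 17)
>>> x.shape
(5, 7, 19)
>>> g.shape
(19, 17)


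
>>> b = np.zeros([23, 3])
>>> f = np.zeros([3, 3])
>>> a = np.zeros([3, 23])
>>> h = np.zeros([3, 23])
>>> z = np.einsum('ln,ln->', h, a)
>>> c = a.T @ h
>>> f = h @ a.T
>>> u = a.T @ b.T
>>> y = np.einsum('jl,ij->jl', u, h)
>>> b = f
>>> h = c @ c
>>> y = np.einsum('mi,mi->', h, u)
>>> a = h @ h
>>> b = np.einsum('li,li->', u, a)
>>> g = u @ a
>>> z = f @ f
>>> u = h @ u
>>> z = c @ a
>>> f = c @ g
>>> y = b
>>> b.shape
()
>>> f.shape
(23, 23)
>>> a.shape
(23, 23)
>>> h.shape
(23, 23)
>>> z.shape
(23, 23)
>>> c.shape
(23, 23)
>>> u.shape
(23, 23)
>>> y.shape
()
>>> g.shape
(23, 23)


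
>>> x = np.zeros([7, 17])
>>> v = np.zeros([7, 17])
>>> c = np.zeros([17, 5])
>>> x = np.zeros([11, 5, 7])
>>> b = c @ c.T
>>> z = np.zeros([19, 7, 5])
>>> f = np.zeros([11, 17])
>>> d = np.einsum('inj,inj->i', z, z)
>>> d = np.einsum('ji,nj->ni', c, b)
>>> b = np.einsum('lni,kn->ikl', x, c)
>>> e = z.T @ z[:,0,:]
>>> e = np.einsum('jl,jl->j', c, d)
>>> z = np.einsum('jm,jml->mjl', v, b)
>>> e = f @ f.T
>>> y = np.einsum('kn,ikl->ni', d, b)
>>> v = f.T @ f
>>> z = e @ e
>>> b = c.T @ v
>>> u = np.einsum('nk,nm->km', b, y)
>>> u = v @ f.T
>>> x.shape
(11, 5, 7)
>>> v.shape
(17, 17)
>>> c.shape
(17, 5)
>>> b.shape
(5, 17)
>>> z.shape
(11, 11)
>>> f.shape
(11, 17)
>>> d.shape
(17, 5)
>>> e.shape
(11, 11)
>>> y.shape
(5, 7)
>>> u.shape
(17, 11)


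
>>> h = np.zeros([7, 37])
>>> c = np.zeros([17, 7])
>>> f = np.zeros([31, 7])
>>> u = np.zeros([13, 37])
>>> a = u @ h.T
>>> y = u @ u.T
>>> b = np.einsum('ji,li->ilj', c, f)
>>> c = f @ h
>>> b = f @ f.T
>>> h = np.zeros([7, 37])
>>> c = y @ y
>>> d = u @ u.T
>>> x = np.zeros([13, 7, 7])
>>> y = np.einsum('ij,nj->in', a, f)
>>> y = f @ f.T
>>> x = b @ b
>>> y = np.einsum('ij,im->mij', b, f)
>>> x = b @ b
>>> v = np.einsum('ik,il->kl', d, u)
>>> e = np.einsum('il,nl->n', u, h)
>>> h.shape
(7, 37)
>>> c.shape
(13, 13)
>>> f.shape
(31, 7)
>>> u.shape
(13, 37)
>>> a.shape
(13, 7)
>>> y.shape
(7, 31, 31)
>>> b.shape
(31, 31)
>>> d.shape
(13, 13)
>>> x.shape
(31, 31)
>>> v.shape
(13, 37)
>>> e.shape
(7,)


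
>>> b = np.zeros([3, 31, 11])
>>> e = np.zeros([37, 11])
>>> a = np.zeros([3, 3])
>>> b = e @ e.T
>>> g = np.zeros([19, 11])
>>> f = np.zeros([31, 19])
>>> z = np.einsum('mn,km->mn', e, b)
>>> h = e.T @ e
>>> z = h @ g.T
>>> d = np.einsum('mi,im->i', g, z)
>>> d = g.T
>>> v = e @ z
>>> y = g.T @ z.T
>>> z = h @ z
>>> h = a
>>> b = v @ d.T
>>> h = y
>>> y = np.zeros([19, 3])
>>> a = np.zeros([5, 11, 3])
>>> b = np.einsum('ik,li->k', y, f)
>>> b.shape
(3,)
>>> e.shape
(37, 11)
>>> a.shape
(5, 11, 3)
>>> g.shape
(19, 11)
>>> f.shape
(31, 19)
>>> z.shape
(11, 19)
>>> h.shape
(11, 11)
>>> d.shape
(11, 19)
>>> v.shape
(37, 19)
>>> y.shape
(19, 3)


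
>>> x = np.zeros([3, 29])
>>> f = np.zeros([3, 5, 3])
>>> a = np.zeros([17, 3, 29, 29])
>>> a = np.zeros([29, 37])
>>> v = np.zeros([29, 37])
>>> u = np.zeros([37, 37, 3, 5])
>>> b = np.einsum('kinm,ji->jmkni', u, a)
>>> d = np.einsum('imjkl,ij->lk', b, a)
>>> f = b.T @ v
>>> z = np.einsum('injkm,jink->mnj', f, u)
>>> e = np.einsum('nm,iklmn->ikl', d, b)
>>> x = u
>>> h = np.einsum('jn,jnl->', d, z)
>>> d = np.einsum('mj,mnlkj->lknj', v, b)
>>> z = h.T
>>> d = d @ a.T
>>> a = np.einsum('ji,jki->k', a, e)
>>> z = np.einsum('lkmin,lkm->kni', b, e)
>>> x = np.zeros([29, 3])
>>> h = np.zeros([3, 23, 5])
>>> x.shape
(29, 3)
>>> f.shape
(37, 3, 37, 5, 37)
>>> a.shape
(5,)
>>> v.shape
(29, 37)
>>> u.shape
(37, 37, 3, 5)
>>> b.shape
(29, 5, 37, 3, 37)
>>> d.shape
(37, 3, 5, 29)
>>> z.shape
(5, 37, 3)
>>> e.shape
(29, 5, 37)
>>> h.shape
(3, 23, 5)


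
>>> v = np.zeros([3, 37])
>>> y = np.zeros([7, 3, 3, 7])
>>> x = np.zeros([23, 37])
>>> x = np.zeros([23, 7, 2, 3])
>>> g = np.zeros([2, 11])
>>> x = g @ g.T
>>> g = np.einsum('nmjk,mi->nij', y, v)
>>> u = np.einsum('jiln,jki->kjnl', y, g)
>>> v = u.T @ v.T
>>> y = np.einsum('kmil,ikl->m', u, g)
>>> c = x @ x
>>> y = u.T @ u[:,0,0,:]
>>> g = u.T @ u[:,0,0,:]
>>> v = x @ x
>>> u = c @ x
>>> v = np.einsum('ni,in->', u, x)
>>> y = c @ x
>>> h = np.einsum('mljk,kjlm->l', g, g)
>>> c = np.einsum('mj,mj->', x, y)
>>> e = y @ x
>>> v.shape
()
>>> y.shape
(2, 2)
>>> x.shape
(2, 2)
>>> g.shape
(3, 7, 7, 3)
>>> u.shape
(2, 2)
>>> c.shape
()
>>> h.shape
(7,)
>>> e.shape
(2, 2)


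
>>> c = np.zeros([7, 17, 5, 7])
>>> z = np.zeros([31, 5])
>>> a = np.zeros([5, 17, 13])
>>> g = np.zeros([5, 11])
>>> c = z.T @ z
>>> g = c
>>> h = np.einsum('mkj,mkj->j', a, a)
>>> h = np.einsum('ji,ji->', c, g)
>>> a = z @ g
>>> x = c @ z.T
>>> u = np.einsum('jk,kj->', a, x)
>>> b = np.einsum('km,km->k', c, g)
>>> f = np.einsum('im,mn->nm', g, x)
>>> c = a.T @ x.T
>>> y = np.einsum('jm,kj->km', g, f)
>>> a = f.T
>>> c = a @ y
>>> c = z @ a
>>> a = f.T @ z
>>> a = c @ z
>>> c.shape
(31, 31)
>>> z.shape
(31, 5)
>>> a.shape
(31, 5)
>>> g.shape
(5, 5)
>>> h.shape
()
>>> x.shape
(5, 31)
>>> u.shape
()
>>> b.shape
(5,)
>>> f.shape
(31, 5)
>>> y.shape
(31, 5)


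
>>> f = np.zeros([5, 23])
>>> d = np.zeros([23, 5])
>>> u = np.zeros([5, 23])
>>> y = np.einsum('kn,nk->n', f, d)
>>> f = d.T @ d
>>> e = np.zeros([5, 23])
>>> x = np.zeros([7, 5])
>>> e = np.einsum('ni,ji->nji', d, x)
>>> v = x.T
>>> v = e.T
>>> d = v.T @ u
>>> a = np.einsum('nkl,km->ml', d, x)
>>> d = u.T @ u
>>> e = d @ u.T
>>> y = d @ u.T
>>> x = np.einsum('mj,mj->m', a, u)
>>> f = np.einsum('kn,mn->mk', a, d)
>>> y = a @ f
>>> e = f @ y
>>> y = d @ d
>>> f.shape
(23, 5)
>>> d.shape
(23, 23)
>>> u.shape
(5, 23)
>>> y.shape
(23, 23)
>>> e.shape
(23, 5)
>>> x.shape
(5,)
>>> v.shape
(5, 7, 23)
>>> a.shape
(5, 23)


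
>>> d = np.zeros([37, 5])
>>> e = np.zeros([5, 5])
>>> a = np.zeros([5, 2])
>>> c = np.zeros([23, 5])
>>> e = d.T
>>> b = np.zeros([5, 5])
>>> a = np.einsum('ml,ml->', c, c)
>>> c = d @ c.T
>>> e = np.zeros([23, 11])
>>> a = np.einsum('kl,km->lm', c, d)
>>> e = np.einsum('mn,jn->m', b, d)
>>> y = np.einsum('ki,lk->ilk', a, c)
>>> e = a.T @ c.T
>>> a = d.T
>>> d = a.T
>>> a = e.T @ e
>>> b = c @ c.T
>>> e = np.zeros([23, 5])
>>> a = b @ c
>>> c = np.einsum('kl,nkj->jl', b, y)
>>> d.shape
(37, 5)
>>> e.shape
(23, 5)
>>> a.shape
(37, 23)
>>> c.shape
(23, 37)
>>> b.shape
(37, 37)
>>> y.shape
(5, 37, 23)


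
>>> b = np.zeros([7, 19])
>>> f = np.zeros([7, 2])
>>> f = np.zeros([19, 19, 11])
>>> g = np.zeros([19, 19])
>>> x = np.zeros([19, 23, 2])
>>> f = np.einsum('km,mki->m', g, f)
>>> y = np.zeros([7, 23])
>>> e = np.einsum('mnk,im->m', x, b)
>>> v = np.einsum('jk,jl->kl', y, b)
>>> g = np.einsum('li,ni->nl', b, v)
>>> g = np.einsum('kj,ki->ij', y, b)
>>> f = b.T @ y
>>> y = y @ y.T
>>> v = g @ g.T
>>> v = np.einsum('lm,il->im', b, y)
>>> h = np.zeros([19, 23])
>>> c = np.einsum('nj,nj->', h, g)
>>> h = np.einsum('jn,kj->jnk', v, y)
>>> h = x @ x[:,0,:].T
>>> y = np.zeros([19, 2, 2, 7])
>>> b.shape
(7, 19)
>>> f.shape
(19, 23)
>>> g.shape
(19, 23)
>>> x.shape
(19, 23, 2)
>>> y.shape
(19, 2, 2, 7)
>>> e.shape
(19,)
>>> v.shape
(7, 19)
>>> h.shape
(19, 23, 19)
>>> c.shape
()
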